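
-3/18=-1/6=-0.17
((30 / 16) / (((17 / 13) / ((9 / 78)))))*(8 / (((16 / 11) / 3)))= 1485 / 544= 2.73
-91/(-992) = 0.09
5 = 5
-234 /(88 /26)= -1521 /22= -69.14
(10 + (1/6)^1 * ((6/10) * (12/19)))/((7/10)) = 1912/133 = 14.38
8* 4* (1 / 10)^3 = 4 / 125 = 0.03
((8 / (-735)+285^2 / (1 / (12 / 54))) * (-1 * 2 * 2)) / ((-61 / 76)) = 4033089568 / 44835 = 89954.04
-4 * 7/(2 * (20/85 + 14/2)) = -238/123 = -1.93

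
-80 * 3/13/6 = -40/13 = -3.08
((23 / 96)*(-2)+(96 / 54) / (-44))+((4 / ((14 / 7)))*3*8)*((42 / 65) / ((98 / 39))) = 11.82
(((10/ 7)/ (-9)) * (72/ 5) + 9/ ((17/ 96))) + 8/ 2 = 6252/ 119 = 52.54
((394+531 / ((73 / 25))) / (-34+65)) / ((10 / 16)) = 336296 / 11315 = 29.72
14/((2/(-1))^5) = -7/16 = -0.44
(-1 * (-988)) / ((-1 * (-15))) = 988 / 15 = 65.87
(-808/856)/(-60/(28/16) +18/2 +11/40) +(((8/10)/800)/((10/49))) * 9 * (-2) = -189050561/3746605000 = -0.05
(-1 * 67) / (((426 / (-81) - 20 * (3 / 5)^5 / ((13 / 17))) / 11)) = 161679375 / 1599898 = 101.06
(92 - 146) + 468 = 414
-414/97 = -4.27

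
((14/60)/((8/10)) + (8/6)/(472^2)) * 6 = 48735/27848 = 1.75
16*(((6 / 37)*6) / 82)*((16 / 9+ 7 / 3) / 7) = 32 / 287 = 0.11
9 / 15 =3 / 5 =0.60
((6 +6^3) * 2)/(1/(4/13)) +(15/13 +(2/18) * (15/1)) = 5438/39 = 139.44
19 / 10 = 1.90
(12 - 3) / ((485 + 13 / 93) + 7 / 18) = 5022 / 270925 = 0.02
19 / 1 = 19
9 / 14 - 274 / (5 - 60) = 4331 / 770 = 5.62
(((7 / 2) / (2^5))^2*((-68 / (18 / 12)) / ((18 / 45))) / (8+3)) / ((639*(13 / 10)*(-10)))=4165 / 280710144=0.00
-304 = -304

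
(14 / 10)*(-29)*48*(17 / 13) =-2548.43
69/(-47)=-1.47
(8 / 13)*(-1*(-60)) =480 / 13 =36.92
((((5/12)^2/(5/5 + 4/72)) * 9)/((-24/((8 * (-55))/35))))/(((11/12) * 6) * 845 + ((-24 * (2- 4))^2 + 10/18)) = 7425/66572884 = 0.00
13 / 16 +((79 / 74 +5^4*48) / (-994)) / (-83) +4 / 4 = 53142639 / 24420592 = 2.18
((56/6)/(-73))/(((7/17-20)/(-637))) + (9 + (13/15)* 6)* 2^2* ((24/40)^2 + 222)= 115096037312/9115875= 12625.89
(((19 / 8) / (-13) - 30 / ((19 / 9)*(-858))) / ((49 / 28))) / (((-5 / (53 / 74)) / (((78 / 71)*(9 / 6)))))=1722447 / 76866020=0.02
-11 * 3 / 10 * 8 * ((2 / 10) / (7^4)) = -132 / 60025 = -0.00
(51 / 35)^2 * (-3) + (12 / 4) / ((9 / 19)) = -0.04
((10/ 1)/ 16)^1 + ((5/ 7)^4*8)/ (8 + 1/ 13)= 356105/ 403368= 0.88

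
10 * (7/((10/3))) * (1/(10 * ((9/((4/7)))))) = 2/15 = 0.13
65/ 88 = 0.74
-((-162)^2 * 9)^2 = -55788550416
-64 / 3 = -21.33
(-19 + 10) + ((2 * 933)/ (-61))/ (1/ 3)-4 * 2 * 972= -7876.77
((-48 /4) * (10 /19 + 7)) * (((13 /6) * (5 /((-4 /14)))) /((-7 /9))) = -83655 /19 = -4402.89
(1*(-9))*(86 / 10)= -387 / 5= -77.40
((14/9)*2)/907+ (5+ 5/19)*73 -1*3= 59125141/155097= 381.21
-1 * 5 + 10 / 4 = -5 / 2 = -2.50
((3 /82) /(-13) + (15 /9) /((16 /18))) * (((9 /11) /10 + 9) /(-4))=-7975017 /1876160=-4.25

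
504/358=252/179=1.41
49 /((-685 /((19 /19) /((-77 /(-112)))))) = -784 /7535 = -0.10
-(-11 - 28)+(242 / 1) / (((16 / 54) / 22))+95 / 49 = 1764925 / 98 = 18009.44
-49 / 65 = -0.75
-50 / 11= -4.55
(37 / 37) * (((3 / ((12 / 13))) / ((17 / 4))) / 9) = 0.08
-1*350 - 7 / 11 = -350.64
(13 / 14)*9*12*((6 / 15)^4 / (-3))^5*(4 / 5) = -109051904 / 30040740966796875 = -0.00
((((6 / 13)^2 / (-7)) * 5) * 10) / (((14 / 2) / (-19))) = 34200 / 8281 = 4.13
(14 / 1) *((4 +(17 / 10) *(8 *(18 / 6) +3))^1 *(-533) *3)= -5585307 / 5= -1117061.40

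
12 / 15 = 4 / 5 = 0.80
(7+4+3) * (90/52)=315/13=24.23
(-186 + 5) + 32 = -149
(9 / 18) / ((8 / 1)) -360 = -5759 / 16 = -359.94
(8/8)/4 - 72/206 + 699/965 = 248423/397580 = 0.62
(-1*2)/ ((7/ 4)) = -8/ 7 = -1.14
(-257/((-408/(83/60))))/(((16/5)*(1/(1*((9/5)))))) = 21331/43520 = 0.49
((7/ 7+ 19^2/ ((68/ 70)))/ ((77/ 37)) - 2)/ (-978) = -463517/ 2560404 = -0.18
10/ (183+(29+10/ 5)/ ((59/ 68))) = 118/ 2581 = 0.05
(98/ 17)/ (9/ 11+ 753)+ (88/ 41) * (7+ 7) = 86855923/ 2889762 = 30.06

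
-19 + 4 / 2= -17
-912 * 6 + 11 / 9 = -49237 / 9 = -5470.78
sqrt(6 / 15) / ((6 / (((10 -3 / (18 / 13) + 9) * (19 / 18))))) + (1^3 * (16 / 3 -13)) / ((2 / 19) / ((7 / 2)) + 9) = -3059 / 3603 + 1919 * sqrt(10) / 3240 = 1.02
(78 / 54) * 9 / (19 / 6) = 78 / 19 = 4.11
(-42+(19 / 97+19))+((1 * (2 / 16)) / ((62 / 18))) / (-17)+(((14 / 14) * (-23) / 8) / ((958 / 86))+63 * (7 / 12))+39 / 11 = 9282259515 / 538692022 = 17.23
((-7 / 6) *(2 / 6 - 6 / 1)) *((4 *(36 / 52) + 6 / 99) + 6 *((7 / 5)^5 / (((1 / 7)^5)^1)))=43262157538222 / 12065625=3585571.20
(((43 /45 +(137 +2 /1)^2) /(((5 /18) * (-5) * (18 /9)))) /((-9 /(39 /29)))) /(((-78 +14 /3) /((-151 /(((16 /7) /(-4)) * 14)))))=-106675309 /398750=-267.52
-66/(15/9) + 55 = 77/5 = 15.40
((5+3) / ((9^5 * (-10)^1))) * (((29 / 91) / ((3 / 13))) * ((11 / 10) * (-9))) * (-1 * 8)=-5104 / 3444525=-0.00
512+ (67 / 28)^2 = 405897 / 784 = 517.73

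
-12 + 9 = -3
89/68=1.31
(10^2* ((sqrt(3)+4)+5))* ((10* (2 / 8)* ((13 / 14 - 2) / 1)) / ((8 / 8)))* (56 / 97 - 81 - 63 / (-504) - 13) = 135748125* sqrt(3) / 5432+1221733125 / 5432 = 268198.78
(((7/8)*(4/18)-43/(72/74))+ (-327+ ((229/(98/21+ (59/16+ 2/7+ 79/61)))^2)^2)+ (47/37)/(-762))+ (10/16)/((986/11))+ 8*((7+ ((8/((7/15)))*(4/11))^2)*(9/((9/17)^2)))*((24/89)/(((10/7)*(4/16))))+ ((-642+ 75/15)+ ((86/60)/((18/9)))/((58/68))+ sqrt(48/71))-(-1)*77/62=4*sqrt(213)/71+ 648169453892017123009827077944672632192179/2233778818712336069695795348598148240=290168.07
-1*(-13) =13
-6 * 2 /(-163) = 12 /163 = 0.07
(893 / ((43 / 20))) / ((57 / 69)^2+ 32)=12.71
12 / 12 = 1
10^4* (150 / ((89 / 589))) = 883500000 / 89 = 9926966.29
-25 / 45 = -5 / 9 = -0.56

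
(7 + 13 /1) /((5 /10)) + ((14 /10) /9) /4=7207 /180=40.04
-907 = -907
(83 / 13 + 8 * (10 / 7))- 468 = -40967 / 91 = -450.19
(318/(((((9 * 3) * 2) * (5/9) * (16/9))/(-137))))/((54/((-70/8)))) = 132.36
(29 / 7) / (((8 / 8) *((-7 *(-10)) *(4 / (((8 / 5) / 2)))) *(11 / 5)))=29 / 5390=0.01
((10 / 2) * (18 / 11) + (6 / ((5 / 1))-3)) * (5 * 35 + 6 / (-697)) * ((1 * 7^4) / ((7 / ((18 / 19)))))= 264315848706 / 728365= 362889.28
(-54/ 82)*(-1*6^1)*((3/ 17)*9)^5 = 2324522934/ 58214137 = 39.93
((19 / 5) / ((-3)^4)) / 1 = 19 / 405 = 0.05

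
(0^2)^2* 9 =0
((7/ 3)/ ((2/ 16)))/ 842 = 28/ 1263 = 0.02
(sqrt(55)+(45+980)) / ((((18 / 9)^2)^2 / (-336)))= -21525-21*sqrt(55)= -21680.74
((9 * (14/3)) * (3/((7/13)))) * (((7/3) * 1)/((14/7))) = 273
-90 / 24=-15 / 4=-3.75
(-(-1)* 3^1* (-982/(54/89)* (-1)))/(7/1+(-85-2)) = -43699/720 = -60.69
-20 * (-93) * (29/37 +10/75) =63116/37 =1705.84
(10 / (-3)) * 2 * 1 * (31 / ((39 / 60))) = -12400 / 39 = -317.95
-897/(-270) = 299/90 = 3.32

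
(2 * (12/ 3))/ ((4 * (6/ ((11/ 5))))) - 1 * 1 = -4/ 15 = -0.27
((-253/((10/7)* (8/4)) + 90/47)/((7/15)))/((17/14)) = -244311/1598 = -152.89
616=616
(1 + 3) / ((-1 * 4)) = -1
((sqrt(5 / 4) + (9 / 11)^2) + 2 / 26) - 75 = -73.14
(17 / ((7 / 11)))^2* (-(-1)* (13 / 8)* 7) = 454597 / 56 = 8117.80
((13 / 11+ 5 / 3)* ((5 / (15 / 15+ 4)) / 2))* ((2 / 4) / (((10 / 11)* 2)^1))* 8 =3.13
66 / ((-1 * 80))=-33 / 40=-0.82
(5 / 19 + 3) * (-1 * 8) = -496 / 19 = -26.11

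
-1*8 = -8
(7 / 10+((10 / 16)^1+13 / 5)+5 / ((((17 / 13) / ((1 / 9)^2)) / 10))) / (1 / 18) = 79.15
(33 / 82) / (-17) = -33 / 1394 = -0.02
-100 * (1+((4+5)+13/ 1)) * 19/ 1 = -43700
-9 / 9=-1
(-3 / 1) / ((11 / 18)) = -54 / 11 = -4.91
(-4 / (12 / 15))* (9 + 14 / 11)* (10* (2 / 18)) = -57.07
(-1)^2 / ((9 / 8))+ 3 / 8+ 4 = 5.26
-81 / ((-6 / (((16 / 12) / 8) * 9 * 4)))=81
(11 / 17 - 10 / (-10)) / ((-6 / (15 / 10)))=-7 / 17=-0.41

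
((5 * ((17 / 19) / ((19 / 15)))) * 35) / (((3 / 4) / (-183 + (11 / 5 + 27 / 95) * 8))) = -184414300 / 6859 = -26886.47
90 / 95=18 / 19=0.95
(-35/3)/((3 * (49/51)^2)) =-1445/343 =-4.21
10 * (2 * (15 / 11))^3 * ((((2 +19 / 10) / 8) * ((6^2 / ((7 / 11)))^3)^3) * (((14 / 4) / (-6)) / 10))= -34233510454656715.82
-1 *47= -47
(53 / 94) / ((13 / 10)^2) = 2650 / 7943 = 0.33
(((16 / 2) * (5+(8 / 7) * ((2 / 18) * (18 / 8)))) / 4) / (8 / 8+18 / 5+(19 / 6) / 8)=17760 / 8393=2.12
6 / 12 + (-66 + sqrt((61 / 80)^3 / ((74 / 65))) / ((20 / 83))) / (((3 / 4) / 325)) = -57199 / 2 + 65819 * sqrt(58682) / 14208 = -27477.30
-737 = -737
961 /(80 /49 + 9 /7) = 47089 /143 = 329.29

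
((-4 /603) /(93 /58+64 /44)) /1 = -2552 /1176453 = -0.00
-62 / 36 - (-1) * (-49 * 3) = -2677 / 18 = -148.72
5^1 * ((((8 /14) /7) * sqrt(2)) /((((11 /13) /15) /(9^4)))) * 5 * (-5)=-639697500 * sqrt(2) /539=-1678420.93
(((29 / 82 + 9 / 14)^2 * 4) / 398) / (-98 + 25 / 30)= -89232 / 868745843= -0.00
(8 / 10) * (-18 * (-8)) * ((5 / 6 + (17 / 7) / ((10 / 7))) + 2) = 13056 / 25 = 522.24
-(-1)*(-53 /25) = -53 /25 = -2.12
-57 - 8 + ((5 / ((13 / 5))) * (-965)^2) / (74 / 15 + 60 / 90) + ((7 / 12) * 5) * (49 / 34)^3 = 13722910189145 / 42919968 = 319732.54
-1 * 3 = -3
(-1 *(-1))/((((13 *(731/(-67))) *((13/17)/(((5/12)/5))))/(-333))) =7437/29068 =0.26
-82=-82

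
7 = 7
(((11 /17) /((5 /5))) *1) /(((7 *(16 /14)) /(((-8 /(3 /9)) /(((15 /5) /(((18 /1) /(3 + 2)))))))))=-198 /85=-2.33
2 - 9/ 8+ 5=47/ 8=5.88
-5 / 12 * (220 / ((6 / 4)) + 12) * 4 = -2380 / 9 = -264.44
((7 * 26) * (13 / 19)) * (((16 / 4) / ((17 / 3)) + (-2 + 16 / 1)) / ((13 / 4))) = 182000 / 323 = 563.47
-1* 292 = -292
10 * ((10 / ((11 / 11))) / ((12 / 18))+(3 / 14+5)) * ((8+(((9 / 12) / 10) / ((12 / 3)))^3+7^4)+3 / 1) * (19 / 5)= 53122351249179 / 28672000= 1852760.58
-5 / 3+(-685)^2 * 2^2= 5630695 / 3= 1876898.33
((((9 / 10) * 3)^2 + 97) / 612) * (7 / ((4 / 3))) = 0.89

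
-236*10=-2360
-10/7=-1.43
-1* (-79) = 79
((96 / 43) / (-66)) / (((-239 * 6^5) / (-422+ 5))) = -139 / 18313614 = -0.00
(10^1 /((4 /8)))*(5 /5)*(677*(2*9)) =243720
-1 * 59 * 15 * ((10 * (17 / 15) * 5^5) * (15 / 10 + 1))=-78359375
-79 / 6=-13.17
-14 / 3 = -4.67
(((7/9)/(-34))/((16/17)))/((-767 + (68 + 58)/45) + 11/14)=245/7695216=0.00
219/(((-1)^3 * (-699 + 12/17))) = 1241/3957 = 0.31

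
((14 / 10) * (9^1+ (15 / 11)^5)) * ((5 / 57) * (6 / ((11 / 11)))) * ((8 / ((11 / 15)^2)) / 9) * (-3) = -18554205600 / 370256249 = -50.11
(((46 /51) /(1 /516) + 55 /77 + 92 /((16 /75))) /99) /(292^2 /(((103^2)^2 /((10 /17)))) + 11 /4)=48076221370031 /14587944737751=3.30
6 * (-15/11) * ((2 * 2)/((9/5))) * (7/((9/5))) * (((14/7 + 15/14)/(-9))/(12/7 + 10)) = 75250/36531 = 2.06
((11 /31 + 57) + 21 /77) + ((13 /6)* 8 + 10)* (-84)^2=65786275 /341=192921.63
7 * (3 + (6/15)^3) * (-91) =-243971/125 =-1951.77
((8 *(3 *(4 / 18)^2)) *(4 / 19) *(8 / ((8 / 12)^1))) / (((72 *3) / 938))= 60032 / 4617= 13.00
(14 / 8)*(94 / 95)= 329 / 190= 1.73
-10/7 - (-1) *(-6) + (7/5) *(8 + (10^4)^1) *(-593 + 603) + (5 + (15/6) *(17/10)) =3923187/28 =140113.82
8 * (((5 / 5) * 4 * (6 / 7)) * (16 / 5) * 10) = 6144 / 7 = 877.71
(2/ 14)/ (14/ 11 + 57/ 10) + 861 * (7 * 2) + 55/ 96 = 6213226751/ 515424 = 12054.59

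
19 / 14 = 1.36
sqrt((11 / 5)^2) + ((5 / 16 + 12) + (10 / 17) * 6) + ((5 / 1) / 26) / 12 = 957793 / 53040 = 18.06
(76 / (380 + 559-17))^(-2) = 212521 / 1444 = 147.18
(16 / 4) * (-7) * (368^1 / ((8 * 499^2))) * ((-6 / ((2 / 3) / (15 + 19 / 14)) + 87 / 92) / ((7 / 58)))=10926852 / 1743007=6.27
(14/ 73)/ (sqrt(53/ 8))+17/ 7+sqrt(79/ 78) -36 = -235/ 7+28 * sqrt(106)/ 3869+sqrt(6162)/ 78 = -32.49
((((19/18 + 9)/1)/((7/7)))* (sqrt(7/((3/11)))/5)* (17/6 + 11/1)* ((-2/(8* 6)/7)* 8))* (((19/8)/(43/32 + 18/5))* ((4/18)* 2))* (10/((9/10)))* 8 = -913398400* sqrt(231)/108984771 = -127.38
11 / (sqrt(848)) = 11 * sqrt(53) / 212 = 0.38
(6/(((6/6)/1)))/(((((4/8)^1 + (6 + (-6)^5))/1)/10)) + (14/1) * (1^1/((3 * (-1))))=-217906/46617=-4.67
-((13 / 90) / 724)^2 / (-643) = 169 / 2730065860800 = 0.00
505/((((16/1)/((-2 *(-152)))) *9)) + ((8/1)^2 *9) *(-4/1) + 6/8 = -44537/36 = -1237.14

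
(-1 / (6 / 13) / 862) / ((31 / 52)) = -169 / 40083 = -0.00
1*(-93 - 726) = -819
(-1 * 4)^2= 16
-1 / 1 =-1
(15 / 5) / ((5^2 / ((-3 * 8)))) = -72 / 25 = -2.88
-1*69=-69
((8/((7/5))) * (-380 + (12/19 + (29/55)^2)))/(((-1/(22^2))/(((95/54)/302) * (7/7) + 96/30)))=6509150096072/1936575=3361166.03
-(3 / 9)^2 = -1 / 9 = -0.11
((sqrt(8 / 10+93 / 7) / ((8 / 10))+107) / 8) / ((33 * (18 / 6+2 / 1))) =0.08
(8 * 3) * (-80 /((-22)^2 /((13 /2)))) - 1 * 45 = -8565 /121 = -70.79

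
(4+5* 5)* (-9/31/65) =-0.13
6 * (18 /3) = 36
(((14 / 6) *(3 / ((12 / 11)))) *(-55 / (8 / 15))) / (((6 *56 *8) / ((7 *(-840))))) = 741125 / 512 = 1447.51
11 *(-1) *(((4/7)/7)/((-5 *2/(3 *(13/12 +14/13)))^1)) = 3707/6370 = 0.58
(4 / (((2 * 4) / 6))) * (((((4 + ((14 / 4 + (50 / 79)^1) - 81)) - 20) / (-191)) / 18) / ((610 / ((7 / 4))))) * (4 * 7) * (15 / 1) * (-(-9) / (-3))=-2156931 / 7363432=-0.29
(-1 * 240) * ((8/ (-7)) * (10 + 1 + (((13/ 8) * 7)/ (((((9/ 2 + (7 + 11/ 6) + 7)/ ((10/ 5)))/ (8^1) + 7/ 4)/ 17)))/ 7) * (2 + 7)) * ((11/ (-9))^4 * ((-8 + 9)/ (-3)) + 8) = 53399805824/ 147987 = 360841.19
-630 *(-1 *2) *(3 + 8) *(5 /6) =11550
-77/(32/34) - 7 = -1421/16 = -88.81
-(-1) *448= 448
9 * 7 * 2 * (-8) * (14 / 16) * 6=-5292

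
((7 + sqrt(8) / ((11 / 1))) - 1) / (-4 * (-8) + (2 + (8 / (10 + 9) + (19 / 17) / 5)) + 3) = 1615 * sqrt(2) / 334378 + 4845 / 30398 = 0.17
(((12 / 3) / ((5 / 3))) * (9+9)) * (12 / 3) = 864 / 5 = 172.80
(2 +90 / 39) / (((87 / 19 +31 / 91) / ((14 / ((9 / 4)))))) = 208544 / 38277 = 5.45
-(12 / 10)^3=-216 / 125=-1.73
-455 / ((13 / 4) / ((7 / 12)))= -245 / 3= -81.67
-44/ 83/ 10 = -22/ 415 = -0.05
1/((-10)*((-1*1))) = 1/10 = 0.10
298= 298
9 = 9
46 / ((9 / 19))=97.11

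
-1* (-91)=91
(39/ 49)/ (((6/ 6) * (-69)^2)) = 13/ 77763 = 0.00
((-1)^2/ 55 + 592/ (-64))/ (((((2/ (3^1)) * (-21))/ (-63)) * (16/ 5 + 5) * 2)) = -2.53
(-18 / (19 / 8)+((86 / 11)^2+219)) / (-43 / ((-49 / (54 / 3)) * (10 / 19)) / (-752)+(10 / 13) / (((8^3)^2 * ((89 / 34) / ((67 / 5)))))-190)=-547084553994567680 / 381470522901187269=-1.43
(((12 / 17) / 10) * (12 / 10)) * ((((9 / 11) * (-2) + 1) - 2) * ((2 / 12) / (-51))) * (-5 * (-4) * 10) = 464 / 3179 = 0.15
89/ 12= 7.42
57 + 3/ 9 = 172/ 3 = 57.33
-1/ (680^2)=-1/ 462400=-0.00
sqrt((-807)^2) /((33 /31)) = 8339 /11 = 758.09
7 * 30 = 210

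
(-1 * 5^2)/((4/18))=-225/2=-112.50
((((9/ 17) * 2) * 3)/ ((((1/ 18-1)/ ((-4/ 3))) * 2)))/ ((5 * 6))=108/ 1445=0.07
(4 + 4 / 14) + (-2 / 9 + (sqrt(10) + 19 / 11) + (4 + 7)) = 19.95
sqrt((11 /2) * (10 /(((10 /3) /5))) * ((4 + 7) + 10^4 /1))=3 * sqrt(367070) /2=908.79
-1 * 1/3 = -1/3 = -0.33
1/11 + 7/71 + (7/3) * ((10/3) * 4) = 220012/7029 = 31.30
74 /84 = 37 /42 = 0.88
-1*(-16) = 16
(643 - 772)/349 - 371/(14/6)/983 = -182298/343067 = -0.53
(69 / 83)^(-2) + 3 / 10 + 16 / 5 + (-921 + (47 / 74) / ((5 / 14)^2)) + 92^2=66525043007 / 8807850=7552.93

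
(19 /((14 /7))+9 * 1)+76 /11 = 559 /22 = 25.41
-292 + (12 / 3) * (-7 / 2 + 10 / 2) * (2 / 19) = -5536 / 19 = -291.37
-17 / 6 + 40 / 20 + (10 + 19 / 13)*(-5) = -4535 / 78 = -58.14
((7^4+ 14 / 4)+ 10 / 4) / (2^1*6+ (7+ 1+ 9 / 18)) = 4814 / 41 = 117.41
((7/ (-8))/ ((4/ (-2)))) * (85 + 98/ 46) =3507/ 92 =38.12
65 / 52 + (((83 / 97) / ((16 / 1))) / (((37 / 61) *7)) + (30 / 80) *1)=658261 / 401968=1.64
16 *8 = 128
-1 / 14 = -0.07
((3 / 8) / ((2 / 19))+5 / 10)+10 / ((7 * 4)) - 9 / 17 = 7407 / 1904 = 3.89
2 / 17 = 0.12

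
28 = 28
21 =21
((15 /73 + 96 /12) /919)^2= 358801 /4500665569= 0.00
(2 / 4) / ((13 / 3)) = 3 / 26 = 0.12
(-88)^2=7744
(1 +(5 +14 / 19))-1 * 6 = 14 / 19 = 0.74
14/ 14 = 1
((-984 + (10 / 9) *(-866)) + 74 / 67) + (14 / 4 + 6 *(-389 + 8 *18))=-4114411 / 1206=-3411.62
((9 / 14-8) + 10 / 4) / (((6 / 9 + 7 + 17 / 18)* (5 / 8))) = -4896 / 5425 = -0.90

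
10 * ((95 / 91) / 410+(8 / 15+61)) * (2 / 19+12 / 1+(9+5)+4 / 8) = 2321158607 / 141778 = 16371.78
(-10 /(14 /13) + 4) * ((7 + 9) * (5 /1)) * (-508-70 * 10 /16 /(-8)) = 2974985 /14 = 212498.93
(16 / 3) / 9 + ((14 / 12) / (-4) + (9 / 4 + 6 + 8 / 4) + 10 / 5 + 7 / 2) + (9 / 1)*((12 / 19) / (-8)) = 62957 / 4104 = 15.34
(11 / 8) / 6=11 / 48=0.23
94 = 94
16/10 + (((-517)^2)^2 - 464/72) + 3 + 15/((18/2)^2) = 9644860285111/135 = 71443409519.34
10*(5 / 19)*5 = 250 / 19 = 13.16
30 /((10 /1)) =3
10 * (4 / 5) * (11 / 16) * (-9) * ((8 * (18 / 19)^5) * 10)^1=-7482689280 / 2476099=-3021.97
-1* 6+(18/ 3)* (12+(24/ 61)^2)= 249042/ 3721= 66.93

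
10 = 10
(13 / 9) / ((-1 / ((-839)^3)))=7677666347 / 9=853074038.56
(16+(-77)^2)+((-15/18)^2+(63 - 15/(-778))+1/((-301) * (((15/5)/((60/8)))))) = 6008.71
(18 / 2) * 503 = 4527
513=513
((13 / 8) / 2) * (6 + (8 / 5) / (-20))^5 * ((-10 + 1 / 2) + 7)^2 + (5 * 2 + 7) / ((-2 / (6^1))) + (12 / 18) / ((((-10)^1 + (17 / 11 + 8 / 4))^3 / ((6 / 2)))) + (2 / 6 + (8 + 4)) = 15470813194429298 / 419426953125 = 36885.60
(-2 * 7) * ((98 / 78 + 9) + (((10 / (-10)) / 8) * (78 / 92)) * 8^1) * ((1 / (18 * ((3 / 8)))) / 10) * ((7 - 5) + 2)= -945224 / 121095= -7.81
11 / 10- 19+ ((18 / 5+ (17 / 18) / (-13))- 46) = -60.37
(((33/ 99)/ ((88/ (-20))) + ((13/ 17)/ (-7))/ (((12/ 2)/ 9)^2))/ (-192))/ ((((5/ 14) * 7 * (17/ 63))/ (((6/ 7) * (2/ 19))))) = 15153/ 67649120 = 0.00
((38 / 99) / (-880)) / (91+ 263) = -19 / 15420240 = -0.00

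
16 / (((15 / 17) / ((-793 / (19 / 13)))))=-2804048 / 285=-9838.76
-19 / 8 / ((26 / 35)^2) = -23275 / 5408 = -4.30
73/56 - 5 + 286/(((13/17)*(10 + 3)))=18253/728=25.07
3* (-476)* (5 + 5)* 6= -85680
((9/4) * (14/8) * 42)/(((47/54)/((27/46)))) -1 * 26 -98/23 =702771/8648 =81.26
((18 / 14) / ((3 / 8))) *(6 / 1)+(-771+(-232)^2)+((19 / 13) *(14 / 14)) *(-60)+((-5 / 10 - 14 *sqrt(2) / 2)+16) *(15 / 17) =163980625 / 3094 - 105 *sqrt(2) / 17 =52990.82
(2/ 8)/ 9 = 1/ 36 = 0.03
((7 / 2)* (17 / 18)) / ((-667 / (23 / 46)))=-119 / 48024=-0.00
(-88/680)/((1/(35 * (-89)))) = 403.12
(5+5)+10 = 20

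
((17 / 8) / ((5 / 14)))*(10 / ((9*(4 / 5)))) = 595 / 72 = 8.26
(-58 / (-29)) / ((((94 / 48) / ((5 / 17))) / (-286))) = -68640 / 799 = -85.91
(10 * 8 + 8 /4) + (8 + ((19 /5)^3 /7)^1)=85609 /875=97.84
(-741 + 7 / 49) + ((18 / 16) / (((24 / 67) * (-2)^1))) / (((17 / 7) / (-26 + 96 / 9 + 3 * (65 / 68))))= -732.80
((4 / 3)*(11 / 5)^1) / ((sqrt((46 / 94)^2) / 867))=5196.97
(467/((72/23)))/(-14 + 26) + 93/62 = 12037/864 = 13.93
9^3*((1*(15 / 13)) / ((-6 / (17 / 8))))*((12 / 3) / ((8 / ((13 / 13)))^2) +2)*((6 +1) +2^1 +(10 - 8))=-22493295 / 3328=-6758.80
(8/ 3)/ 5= 8/ 15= 0.53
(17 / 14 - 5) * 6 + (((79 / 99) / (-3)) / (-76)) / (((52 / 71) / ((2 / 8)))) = -746461921 / 32864832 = -22.71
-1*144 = -144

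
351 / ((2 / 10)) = 1755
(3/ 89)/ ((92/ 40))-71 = -145307/ 2047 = -70.99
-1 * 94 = -94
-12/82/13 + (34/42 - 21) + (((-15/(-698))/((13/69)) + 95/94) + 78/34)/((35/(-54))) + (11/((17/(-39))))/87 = -97993188487/3803117565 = -25.77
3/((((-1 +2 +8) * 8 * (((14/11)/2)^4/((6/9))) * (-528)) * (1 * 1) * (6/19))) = -25289/24893568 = -0.00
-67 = -67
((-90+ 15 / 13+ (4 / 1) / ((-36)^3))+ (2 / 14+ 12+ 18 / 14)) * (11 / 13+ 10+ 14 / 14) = -880551353 / 985608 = -893.41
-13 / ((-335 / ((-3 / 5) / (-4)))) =39 / 6700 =0.01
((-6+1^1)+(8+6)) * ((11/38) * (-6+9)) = 297/38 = 7.82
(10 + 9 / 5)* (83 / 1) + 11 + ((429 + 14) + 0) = 7167 / 5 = 1433.40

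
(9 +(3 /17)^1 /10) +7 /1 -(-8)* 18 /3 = 10883 /170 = 64.02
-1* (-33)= 33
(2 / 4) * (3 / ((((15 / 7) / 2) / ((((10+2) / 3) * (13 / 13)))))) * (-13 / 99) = -364 / 495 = -0.74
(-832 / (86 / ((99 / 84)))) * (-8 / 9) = 9152 / 903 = 10.14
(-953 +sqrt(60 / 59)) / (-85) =953 / 85- 2 * sqrt(885) / 5015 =11.20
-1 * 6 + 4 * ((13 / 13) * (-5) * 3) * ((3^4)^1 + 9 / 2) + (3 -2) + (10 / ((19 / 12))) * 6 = -96845 / 19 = -5097.11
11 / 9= 1.22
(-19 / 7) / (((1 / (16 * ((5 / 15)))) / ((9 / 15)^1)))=-304 / 35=-8.69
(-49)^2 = 2401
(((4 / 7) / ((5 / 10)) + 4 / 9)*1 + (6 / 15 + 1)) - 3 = -4 / 315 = -0.01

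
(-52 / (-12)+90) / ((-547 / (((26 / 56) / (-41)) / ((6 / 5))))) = 0.00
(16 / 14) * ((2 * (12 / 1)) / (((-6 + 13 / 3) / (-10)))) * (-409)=-471168 / 7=-67309.71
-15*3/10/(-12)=3/8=0.38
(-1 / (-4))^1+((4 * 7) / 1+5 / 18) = 1027 / 36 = 28.53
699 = 699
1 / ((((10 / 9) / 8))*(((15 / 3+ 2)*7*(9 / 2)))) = 8 / 245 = 0.03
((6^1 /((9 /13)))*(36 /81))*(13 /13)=104 /27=3.85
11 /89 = 0.12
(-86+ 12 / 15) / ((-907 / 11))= 4686 / 4535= 1.03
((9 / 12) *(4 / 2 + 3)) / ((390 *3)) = 1 / 312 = 0.00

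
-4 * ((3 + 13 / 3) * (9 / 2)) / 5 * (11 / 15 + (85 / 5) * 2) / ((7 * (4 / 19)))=-108889 / 175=-622.22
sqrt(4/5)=2* sqrt(5)/5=0.89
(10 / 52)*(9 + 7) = 40 / 13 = 3.08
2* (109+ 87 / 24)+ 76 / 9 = 8413 / 36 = 233.69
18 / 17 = 1.06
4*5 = 20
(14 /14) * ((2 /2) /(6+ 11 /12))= 12 /83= 0.14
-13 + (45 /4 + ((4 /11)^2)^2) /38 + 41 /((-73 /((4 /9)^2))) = -168624810403 /13158979416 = -12.81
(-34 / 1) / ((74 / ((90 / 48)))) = -255 / 296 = -0.86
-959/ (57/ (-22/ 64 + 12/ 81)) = 162071/ 49248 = 3.29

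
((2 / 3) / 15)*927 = 206 / 5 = 41.20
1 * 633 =633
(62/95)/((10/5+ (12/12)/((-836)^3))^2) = 1113975791916720128/6827593551675001605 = 0.16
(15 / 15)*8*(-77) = -616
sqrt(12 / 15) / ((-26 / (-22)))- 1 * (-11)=22 * sqrt(5) / 65 + 11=11.76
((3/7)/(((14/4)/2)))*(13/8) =39/98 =0.40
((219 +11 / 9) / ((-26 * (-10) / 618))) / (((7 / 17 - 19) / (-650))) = 8676205 / 474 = 18304.23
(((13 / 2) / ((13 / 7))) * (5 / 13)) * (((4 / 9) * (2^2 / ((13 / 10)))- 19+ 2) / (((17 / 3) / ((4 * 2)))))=-256060 / 8619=-29.71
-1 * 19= -19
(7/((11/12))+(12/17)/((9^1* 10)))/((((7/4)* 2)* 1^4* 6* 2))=10721/58905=0.18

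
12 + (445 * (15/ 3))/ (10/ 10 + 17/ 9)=20337/ 26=782.19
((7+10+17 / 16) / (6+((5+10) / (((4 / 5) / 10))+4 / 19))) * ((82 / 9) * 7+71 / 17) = 197543 / 31176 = 6.34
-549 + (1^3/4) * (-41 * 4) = -590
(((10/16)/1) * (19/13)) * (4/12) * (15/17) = 475/1768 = 0.27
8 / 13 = 0.62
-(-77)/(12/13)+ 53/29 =29665/348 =85.24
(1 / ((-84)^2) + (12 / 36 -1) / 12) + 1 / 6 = 785 / 7056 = 0.11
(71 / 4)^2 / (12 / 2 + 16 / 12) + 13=19699 / 352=55.96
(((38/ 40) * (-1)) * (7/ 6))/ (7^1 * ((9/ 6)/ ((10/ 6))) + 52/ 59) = -413/ 2676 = -0.15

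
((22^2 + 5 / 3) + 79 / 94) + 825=369845 / 282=1311.51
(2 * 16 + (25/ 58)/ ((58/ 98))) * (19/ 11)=56.53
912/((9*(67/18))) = 1824/67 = 27.22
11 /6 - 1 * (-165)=1001 /6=166.83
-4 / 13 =-0.31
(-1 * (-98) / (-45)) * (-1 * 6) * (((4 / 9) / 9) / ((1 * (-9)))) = -784 / 10935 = -0.07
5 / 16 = 0.31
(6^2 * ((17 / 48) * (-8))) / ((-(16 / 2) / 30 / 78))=29835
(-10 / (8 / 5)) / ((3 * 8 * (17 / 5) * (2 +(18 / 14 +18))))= -875 / 243168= -0.00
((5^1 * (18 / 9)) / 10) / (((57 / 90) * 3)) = 10 / 19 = 0.53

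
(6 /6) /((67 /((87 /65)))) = 87 /4355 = 0.02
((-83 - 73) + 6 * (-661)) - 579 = -4701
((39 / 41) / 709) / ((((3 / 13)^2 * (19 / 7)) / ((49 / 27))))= 753571 / 44737191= 0.02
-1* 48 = -48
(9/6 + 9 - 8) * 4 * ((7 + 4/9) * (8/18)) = 2680/81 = 33.09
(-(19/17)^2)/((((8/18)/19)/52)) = -802503/289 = -2776.83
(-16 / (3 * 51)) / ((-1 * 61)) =16 / 9333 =0.00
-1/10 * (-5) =0.50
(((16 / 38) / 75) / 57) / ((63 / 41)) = 328 / 5117175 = 0.00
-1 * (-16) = 16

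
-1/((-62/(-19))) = -0.31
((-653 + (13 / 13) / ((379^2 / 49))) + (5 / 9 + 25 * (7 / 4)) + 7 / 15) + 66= -14019496421 / 25855380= -542.23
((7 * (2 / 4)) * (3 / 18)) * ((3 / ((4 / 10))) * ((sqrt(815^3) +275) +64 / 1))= 11865 / 8 +28525 * sqrt(815) / 8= 103275.32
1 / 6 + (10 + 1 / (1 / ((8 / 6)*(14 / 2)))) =39 / 2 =19.50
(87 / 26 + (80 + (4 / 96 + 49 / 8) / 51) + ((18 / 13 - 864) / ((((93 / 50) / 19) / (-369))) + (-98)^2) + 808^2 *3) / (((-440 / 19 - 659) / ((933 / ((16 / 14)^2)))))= -11648473169583845 / 2131099464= -5465945.33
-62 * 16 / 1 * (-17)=16864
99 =99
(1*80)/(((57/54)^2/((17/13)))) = 440640/4693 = 93.89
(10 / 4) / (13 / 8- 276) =-0.01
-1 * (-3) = 3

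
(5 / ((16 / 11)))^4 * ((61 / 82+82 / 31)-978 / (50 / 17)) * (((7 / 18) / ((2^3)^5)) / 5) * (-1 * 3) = 0.33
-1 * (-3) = 3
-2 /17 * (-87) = 174 /17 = 10.24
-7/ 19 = -0.37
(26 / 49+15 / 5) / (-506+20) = -173 / 23814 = -0.01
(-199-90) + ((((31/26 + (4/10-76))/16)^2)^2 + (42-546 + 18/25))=-6074918436177759/18717736960000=-324.55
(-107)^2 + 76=11525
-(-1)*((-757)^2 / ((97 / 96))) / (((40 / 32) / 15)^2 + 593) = 956.38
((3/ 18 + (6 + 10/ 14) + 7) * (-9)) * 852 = -745074/ 7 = -106439.14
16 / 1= 16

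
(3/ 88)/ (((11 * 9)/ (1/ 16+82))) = 1313/ 46464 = 0.03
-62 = -62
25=25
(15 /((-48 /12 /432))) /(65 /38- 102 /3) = 20520 /409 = 50.17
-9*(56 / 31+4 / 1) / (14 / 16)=-12960 / 217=-59.72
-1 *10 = -10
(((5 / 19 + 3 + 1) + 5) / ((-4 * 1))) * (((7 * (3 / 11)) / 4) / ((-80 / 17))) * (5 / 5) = 357 / 1520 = 0.23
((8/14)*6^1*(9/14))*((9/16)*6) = 7.44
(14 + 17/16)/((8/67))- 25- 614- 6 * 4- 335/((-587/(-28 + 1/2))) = -41516079/75136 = -552.55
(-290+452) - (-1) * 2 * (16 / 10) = 826 / 5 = 165.20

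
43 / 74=0.58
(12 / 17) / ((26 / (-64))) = -384 / 221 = -1.74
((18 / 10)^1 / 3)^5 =243 / 3125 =0.08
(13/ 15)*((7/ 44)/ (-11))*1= -91/ 7260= -0.01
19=19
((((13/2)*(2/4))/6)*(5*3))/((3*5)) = 13/24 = 0.54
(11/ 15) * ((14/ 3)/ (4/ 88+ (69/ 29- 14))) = -14036/ 47475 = -0.30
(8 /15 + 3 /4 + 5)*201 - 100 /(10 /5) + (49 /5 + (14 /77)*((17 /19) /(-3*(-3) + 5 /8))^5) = 360588588924509970351 /294899683951995892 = 1222.75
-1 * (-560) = 560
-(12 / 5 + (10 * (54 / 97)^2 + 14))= -917338 / 47045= -19.50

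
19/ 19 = 1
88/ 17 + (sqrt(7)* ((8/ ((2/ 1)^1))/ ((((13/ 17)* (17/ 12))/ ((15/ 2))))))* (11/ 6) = 88/ 17 + 660* sqrt(7)/ 13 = 139.50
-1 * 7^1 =-7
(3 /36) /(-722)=-1 /8664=-0.00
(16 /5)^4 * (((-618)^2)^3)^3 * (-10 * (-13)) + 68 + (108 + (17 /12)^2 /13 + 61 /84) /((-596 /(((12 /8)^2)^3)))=16361888880869990312543493066203037045271240083150336221008718921 /6942208000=2356871024444959055180066000000000000000000000000000000.00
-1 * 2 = -2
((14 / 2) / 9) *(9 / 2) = 7 / 2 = 3.50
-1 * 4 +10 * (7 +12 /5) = 90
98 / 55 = 1.78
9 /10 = 0.90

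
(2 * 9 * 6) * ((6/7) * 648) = 419904/7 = 59986.29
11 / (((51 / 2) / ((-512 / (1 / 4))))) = -45056 / 51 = -883.45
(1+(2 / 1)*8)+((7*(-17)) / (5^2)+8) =506 / 25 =20.24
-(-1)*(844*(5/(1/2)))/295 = 1688/59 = 28.61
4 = 4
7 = 7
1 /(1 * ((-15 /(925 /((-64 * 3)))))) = 185 /576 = 0.32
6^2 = 36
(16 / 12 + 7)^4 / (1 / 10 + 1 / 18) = 31001.98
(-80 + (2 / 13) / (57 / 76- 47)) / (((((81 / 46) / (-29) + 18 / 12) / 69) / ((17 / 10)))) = -6272428647 / 962000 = -6520.20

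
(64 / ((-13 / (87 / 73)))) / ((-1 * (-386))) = -2784 / 183157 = -0.02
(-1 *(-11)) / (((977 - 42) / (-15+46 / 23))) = -13 / 85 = -0.15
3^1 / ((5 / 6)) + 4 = 38 / 5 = 7.60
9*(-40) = -360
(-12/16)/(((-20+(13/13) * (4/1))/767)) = 2301/64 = 35.95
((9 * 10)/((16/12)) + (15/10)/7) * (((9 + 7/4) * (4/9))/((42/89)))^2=1157028391/166698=6940.87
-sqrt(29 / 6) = -sqrt(174) / 6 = -2.20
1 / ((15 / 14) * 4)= 7 / 30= 0.23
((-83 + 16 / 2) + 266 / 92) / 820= -3317 / 37720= -0.09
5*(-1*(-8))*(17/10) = 68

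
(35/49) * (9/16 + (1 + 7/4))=265/112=2.37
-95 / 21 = -4.52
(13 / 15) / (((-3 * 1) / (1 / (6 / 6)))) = -13 / 45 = -0.29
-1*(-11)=11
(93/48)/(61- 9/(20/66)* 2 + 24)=155/2048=0.08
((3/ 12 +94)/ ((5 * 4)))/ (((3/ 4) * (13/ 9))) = 4.35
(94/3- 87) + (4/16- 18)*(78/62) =-29015/372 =-78.00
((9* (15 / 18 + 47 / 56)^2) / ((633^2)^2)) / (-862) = -0.00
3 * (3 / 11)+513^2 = 2894868 / 11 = 263169.82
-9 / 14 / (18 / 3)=-0.11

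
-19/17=-1.12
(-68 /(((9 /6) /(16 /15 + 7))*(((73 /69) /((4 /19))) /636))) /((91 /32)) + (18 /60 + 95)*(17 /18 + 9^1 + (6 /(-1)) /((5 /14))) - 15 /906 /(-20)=-580725673715189 /34305780600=-16927.92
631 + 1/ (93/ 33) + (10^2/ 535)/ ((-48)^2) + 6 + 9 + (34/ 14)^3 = 432964483373/ 655333056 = 660.68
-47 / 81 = -0.58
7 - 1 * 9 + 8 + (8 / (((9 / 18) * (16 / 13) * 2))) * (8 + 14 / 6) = 439 / 6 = 73.17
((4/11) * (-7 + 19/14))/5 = -158/385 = -0.41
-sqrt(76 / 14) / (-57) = sqrt(266) / 399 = 0.04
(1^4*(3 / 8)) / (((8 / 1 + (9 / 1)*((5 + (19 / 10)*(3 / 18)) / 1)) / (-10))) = -75 / 1117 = -0.07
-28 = -28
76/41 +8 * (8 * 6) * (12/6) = 31564/41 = 769.85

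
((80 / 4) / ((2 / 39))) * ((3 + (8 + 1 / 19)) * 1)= 81900 / 19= 4310.53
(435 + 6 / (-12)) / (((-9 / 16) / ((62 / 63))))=-431024 / 567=-760.18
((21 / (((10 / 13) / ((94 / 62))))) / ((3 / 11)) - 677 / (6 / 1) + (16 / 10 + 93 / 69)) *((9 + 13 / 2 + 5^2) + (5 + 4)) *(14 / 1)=103463976 / 3565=29022.15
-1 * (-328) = 328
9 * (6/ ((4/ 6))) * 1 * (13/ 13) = 81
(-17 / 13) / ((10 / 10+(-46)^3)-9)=0.00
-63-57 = -120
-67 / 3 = -22.33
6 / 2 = 3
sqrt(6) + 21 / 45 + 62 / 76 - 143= -80779 / 570 + sqrt(6)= -139.27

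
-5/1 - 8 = -13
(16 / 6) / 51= 8 / 153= 0.05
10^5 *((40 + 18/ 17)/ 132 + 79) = 4449350000/ 561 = 7931105.17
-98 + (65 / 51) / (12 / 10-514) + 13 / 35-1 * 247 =-1577286743 / 4576740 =-344.63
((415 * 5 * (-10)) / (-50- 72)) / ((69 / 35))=363125 / 4209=86.27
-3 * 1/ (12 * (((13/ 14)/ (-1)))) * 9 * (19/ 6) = 399/ 52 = 7.67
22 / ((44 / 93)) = 46.50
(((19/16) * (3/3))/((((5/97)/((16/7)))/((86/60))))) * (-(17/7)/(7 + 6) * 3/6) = -1347233/191100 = -7.05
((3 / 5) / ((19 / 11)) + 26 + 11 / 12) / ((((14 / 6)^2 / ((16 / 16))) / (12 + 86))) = 93243 / 190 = 490.75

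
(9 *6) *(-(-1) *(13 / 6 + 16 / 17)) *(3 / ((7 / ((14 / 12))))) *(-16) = -22824 / 17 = -1342.59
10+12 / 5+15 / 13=881 / 65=13.55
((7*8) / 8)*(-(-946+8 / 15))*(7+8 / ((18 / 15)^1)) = 4070234 / 45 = 90449.64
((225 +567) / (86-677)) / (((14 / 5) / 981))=-647460 / 1379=-469.51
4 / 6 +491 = 1475 / 3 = 491.67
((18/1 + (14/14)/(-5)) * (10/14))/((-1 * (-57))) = 89/399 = 0.22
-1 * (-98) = 98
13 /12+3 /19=283 /228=1.24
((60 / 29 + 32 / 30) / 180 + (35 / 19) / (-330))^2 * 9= 9382440769 / 7438983502500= 0.00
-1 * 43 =-43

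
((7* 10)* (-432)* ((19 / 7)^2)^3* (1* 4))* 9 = -7316575413120 / 16807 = -435329054.15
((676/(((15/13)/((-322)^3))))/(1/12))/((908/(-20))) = 1173593389696/227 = 5170014932.58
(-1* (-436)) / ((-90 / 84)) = -6104 / 15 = -406.93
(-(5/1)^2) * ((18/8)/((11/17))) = -86.93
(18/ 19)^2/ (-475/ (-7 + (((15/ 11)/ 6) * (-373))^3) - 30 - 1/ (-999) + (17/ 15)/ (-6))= -6998915372586120/ 235404329157640939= -0.03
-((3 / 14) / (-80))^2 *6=-27 / 627200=-0.00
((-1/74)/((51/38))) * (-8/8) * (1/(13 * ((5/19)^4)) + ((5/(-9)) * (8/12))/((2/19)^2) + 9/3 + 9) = -44902529/827921250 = -0.05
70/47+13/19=1941/893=2.17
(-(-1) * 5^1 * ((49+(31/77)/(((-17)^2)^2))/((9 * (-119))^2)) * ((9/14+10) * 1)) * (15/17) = 195639957650/97537092233427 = 0.00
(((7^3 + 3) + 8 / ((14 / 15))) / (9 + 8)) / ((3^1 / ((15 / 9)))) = 730 / 63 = 11.59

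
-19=-19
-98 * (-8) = 784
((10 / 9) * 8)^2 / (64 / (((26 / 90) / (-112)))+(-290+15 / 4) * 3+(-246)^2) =332800 / 146766897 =0.00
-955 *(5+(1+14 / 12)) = -41065 / 6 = -6844.17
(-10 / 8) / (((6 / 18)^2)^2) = -405 / 4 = -101.25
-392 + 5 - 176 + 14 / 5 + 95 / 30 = -16711 / 30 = -557.03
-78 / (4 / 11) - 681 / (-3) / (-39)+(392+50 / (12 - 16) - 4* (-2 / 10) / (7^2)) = 1521116 / 9555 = 159.20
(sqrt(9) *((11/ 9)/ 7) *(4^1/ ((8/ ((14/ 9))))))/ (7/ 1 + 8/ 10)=55/ 1053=0.05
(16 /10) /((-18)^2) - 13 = -5263 /405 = -13.00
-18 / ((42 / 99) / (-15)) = 4455 / 7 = 636.43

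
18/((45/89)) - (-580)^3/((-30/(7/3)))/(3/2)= -10116882.92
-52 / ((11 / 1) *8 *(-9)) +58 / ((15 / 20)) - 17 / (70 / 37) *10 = -17267 / 1386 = -12.46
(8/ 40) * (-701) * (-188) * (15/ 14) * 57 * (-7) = -11267874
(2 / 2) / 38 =1 / 38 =0.03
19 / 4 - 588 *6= -14093 / 4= -3523.25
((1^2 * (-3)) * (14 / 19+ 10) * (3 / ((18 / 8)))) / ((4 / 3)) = -612 / 19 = -32.21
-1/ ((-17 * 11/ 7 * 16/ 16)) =0.04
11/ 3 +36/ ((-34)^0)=119/ 3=39.67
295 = 295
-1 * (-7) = 7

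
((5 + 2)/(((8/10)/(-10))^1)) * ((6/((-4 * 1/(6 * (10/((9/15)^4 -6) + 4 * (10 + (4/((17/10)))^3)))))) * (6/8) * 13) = 16682923837125/24034396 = 694127.03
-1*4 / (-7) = 4 / 7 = 0.57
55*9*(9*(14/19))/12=273.55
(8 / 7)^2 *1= 64 / 49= 1.31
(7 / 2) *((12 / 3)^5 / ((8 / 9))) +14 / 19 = 76622 / 19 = 4032.74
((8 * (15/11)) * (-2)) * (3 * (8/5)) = -104.73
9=9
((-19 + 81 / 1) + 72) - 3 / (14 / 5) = 1861 / 14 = 132.93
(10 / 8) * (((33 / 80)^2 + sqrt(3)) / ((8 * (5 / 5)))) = 1089 / 40960 + 5 * sqrt(3) / 32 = 0.30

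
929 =929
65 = 65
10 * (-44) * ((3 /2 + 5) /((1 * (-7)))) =2860 /7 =408.57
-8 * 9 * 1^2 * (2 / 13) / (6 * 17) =-24 / 221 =-0.11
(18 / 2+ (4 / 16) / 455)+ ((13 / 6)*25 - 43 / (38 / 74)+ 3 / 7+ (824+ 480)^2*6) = 1058404845607 / 103740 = 10202475.86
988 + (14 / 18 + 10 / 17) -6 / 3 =151067 / 153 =987.37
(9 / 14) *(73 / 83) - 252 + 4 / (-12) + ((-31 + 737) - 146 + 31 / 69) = 24749453 / 80178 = 308.68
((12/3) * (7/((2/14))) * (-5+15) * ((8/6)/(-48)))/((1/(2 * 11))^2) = -237160/9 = -26351.11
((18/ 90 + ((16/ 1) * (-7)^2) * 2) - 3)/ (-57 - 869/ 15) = -11739/ 862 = -13.62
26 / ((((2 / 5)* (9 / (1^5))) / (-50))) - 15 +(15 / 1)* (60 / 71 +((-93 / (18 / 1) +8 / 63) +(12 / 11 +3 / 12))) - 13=-85006381 / 196812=-431.92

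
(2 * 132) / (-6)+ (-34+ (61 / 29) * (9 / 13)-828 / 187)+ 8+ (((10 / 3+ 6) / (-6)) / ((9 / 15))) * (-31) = 14083409 / 1903473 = 7.40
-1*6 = -6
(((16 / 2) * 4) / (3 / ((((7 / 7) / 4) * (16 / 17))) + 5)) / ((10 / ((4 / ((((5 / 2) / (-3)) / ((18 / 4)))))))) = -6912 / 1775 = -3.89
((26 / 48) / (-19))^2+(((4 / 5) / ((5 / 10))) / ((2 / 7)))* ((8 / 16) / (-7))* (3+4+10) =-7068979 / 1039680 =-6.80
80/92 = 20/23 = 0.87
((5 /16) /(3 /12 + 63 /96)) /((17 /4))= 40 /493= 0.08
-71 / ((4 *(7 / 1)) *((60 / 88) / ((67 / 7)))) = -52327 / 1470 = -35.60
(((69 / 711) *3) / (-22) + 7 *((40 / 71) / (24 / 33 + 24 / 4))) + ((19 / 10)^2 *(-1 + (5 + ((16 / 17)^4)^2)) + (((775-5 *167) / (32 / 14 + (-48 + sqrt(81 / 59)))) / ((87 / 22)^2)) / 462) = 3080 *sqrt(59) / 5077647671 + 125432128431612293466460347467 / 7277400769468853585766167370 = 17.24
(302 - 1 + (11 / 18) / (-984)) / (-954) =-5331301 / 16897248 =-0.32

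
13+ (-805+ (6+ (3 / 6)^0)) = -785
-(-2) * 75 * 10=1500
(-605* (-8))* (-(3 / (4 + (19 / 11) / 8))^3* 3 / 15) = -348.79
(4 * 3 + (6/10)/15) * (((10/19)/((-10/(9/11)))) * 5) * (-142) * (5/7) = 54954/209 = 262.94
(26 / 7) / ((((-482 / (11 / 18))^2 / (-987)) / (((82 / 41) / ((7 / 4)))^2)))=-591448 / 76841163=-0.01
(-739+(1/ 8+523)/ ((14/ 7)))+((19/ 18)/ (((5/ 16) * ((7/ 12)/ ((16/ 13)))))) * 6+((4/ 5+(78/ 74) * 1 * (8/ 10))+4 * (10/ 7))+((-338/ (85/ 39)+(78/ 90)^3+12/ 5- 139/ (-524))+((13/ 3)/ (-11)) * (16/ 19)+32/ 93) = -1519142868092675503/ 2623403376594000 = -579.07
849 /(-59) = -849 /59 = -14.39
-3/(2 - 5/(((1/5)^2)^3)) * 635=635/26041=0.02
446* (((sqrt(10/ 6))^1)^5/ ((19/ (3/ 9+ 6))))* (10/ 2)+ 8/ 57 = 8/ 57+ 55750* sqrt(15)/ 81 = 2665.80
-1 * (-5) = 5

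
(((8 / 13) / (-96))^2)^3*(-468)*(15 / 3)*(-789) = 1315 / 10265508864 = 0.00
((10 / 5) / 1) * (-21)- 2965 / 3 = -3091 / 3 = -1030.33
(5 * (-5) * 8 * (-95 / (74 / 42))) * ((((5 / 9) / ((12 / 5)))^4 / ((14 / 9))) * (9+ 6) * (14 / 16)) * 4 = 32470703125 / 31072896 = 1044.98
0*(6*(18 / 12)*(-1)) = 0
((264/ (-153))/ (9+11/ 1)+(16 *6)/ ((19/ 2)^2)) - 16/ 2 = -646462/ 92055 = -7.02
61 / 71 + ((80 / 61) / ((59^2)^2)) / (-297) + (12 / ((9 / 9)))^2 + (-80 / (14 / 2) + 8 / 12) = 14630884834432421 / 109106523930789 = 134.10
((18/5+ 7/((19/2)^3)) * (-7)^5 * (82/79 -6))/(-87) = -815254863248/235709535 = -3458.73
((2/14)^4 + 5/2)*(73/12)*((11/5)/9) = 9641621/2593080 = 3.72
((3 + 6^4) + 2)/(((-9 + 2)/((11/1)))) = -14311/7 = -2044.43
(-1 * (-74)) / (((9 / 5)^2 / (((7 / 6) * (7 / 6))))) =45325 / 1458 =31.09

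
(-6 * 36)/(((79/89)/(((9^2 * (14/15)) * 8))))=-58133376/395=-147173.10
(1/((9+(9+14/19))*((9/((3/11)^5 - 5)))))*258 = -328847402/43000617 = -7.65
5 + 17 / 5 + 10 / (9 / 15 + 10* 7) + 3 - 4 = 13311 / 1765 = 7.54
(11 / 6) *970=5335 / 3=1778.33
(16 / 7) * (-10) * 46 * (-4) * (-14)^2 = 824320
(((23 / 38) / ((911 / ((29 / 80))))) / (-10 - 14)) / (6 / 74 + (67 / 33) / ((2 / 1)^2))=-11803 / 692360000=-0.00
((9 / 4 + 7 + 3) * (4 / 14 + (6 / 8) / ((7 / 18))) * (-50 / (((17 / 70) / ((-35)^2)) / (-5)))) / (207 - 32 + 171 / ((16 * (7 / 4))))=16281781250 / 86207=188868.44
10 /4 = 5 /2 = 2.50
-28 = -28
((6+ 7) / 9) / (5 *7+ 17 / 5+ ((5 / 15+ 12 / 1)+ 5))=65 / 2508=0.03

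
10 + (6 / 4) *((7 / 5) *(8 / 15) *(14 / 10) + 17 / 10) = 7059 / 500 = 14.12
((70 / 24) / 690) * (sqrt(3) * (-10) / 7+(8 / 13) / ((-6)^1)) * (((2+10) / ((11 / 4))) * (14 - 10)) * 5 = -400 * sqrt(3) / 759 - 1120 / 29601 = -0.95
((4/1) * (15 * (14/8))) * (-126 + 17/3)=-12635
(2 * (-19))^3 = -54872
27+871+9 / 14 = 12581 / 14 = 898.64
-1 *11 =-11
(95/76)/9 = 5/36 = 0.14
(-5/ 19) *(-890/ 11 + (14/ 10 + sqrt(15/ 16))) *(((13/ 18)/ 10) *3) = 56849/ 12540 -13 *sqrt(15)/ 912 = 4.48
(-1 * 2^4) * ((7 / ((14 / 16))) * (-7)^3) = 43904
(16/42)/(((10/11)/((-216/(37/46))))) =-145728/1295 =-112.53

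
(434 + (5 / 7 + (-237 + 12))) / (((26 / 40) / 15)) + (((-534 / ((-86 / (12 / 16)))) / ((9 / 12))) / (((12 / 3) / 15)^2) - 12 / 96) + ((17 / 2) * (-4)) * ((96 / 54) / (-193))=535819002415 / 108750096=4927.07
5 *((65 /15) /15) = 13 /9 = 1.44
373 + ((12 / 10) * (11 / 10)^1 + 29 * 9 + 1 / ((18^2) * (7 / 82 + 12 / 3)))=172394287 / 271350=635.32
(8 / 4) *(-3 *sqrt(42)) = -6 *sqrt(42) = -38.88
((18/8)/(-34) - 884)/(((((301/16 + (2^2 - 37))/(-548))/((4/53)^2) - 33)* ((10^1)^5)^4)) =16471921/53016903906250000000000000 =0.00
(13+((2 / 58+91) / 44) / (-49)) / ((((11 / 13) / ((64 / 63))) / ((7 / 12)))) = 3829904 / 422037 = 9.07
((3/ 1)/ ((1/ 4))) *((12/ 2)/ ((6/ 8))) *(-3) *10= -2880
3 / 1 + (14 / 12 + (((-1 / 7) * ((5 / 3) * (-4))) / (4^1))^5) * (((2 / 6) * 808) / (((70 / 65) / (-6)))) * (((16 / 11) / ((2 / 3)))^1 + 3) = -951245830595 / 104825259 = -9074.59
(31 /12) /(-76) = -31 /912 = -0.03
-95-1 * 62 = -157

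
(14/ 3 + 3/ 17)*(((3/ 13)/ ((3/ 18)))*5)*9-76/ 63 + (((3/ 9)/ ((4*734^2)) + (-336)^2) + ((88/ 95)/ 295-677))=7278053341660284077/ 64682560479600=112519.56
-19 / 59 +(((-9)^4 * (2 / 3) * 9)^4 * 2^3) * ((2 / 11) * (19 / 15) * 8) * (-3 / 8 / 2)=-21536779029495809875093 / 3245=-6636911873496397496.18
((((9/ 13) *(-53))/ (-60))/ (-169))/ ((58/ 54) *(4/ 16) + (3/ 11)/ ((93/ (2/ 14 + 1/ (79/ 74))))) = -809543889/ 60781026605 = -0.01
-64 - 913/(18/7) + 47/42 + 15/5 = -26141/63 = -414.94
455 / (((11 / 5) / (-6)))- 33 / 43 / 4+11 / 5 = -11720003 / 9460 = -1238.90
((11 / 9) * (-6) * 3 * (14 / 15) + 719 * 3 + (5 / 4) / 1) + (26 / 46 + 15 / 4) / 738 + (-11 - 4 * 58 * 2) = 564461039 / 339480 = 1662.72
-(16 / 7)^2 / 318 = -128 / 7791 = -0.02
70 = 70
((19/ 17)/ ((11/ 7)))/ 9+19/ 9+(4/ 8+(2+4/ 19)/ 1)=313417/ 63954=4.90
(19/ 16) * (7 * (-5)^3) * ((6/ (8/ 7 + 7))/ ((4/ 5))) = -30625/ 32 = -957.03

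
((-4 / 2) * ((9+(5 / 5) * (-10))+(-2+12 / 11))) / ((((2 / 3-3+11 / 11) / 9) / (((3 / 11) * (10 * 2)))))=-17010 / 121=-140.58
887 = 887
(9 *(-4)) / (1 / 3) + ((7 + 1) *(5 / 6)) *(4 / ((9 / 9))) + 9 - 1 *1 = -220 / 3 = -73.33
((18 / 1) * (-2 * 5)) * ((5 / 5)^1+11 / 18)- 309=-599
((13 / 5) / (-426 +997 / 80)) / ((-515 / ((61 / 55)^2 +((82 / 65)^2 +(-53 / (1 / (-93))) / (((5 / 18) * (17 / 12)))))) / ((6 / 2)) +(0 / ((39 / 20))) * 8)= 5226292434288 / 11390158476125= 0.46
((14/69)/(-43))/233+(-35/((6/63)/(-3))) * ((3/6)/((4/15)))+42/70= 114358738433/55304880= 2067.79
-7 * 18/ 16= -7.88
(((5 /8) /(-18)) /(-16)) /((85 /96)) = 1 /408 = 0.00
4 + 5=9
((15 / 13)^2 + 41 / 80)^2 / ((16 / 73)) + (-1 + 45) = 174050659593 / 2924646400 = 59.51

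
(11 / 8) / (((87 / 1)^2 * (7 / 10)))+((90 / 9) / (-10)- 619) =-131397785 / 211932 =-620.00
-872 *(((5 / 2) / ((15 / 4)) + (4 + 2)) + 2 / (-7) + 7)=-245032 / 21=-11668.19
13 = 13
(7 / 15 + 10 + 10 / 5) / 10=187 / 150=1.25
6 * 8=48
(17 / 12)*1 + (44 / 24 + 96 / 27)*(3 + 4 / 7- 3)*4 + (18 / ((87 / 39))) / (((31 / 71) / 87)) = 12667475 / 7812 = 1621.54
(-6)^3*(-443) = 95688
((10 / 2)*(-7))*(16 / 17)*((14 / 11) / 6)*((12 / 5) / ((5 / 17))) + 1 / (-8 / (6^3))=-4621 / 55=-84.02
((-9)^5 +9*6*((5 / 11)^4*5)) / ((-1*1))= 59037.47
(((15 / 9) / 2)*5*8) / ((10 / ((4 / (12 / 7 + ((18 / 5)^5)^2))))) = 683593750 / 18745040830401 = 0.00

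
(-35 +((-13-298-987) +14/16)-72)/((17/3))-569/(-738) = -12396239/50184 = -247.02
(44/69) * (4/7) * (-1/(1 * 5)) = -176/2415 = -0.07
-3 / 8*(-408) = 153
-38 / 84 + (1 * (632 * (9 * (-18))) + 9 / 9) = -4300105 / 42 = -102383.45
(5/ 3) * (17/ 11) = 2.58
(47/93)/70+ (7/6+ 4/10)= 5123/3255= 1.57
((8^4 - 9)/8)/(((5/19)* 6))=77653/240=323.55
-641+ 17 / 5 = -3188 / 5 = -637.60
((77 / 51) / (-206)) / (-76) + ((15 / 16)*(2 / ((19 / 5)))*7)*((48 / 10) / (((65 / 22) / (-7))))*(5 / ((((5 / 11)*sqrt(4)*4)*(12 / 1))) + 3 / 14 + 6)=-5160771077 / 20759856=-248.59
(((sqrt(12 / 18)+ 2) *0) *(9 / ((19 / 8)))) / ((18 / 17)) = 0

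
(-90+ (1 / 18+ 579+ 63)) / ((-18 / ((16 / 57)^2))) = -33472 / 13851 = -2.42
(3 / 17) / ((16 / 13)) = 39 / 272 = 0.14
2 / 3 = 0.67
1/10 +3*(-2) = -59/10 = -5.90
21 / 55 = 0.38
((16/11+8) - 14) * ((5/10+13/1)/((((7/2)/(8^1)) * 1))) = -140.26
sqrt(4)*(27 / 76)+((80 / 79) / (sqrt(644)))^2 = 27190427 / 38182438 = 0.71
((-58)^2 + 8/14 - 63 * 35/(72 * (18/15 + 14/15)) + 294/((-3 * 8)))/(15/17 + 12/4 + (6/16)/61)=6202955495/7226016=858.42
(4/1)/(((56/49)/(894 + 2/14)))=6259/2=3129.50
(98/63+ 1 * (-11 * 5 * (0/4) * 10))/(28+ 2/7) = 49/891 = 0.05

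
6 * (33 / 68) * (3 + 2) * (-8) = -1980 / 17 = -116.47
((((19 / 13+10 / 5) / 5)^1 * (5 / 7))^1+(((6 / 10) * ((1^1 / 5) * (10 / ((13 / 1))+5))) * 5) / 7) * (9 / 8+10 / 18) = 605 / 364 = 1.66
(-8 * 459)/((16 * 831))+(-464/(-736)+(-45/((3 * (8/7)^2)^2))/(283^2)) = 0.35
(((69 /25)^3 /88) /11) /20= 328509 /302500000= 0.00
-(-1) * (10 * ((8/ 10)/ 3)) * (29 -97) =-544/ 3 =-181.33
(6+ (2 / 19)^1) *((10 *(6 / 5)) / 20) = 3.66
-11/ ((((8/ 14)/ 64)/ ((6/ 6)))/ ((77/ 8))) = -11858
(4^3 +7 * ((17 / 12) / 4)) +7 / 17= 54583 / 816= 66.89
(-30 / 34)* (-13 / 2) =5.74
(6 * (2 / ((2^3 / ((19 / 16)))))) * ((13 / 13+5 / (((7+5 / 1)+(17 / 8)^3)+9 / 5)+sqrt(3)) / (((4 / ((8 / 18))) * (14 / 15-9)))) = -95 * sqrt(3) / 3872-6905835 / 231905696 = -0.07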